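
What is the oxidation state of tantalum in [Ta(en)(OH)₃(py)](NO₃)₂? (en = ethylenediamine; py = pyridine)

+5

2 nitrate outside the brackets (-1 each) → the complex ion is 2+.
Ligand charges: 1×en neutral; 1×py neutral; 3×OH = -3; sum -3.
Ta + (-3) = 2+ ⇒ Ta is +5.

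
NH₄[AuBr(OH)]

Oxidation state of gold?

1 ammonium outside the brackets (+1 each) → the complex ion is 1−.
Ligand charges: 1×Br = -1; 1×OH = -1; sum -2.
Au + (-2) = 1− ⇒ Au is +1.

+1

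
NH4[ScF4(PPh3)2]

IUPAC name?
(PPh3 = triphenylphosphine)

ammonium tetrafluorobis(triphenylphosphine)scandate(III)

The 1 ammonium counter-ion carries a total charge of +1, so each complex ion is 1−.
Ligand charges: 2×triphenylphosphine (neutral), 4×fluoro (-1 each); total -4. So Sc + (-4) = 1−, giving Sc = +3.
Ligands are named alphabetically: fluoro before triphenylphosphine.
The complex ion is anionic, so scandium takes the -ate form scandate(III).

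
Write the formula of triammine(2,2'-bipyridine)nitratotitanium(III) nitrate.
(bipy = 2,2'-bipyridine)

[Ti(bipy)(NH3)3(NO3)](NO3)2

Ligands: 1 2,2'-bipyridine (bipy, neutral), 1 nitrato (NO3, -1), 3 ammine (NH3, neutral). Ligand charge sum = -1.
With Ti in oxidation state +3, the complex ion is [Ti...]^2+.
Charge balance with nitrate (-1) requires 1 complex ion per 2 nitrate.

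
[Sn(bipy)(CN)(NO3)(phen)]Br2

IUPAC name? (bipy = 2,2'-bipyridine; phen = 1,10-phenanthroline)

The 2 bromide counter-ions carry a total charge of -2, so each complex ion is 2+.
Ligand charges: 1×cyano (-1 each), 1×2,2'-bipyridine (neutral), 1×1,10-phenanthroline (neutral), 1×nitrato (-1 each); total -2. So Sn + (-2) = 2+, giving Sn = +4.
Ligands are named alphabetically: bipyridine before cyano before nitrato before phenanthroline.

(2,2'-bipyridine)cyanonitrato(1,10-phenanthroline)tin(IV) bromide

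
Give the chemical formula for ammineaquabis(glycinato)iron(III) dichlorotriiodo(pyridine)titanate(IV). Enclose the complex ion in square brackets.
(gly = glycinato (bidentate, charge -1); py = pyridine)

Cation [Fe…]: ligand charges -2, Fe(III) ⇒ ion charge 1+.
Anion [Ti…]: ligand charges -5, Ti(IV) ⇒ ion charge 1−.

[Fe(gly)2(H2O)(NH3)][TiCl2I3(py)]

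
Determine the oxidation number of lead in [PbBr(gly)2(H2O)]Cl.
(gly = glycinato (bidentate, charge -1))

1 chloride outside the brackets (-1 each) → the complex ion is 1+.
Ligand charges: 1×H2O neutral; 1×Br = -1; 2×gly = -2; sum -3.
Pb + (-3) = 1+ ⇒ Pb is +4.

+4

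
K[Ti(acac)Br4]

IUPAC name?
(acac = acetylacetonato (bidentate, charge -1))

potassium (acetylacetonato)tetrabromotitanate(IV)

The 1 potassium counter-ion carries a total charge of +1, so each complex ion is 1−.
Ligand charges: 1×acetylacetonato (-1 each), 4×bromo (-1 each); total -5. So Ti + (-5) = 1−, giving Ti = +4.
Ligands are named alphabetically: acetylacetonato before bromo.
The complex ion is anionic, so titanium takes the -ate form titanate(IV).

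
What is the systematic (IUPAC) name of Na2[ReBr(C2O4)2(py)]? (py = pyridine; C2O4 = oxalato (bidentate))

The 2 sodium counter-ions carry a total charge of +2, so each complex ion is 2−.
Ligand charges: 1×pyridine (neutral), 1×bromo (-1 each), 2×oxalato (-2 each); total -5. So Re + (-5) = 2−, giving Re = +3.
The complex ion is anionic, so rhenium takes the -ate form rhenate(III).

sodium bromodioxalato(pyridine)rhenate(III)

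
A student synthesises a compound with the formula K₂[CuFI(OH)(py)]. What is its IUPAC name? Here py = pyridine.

The 2 potassium counter-ions carry a total charge of +2, so each complex ion is 2−.
Ligand charges: 1×fluoro (-1 each), 1×pyridine (neutral), 1×iodo (-1 each), 1×hydroxo (-1 each); total -3. So Cu + (-3) = 2−, giving Cu = +1.
Ligands are named alphabetically: fluoro before hydroxo before iodo before pyridine.
The complex ion is anionic, so copper takes the -ate form cuprate(I).

potassium fluorohydroxoiodo(pyridine)cuprate(I)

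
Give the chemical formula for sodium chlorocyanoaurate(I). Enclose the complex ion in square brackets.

Na[AuCl(CN)]

Ligands: 1 cyano (CN, -1), 1 chloro (Cl, -1). Ligand charge sum = -2.
Charge balance with sodium (+1) requires 1 complex ion per 1 sodium.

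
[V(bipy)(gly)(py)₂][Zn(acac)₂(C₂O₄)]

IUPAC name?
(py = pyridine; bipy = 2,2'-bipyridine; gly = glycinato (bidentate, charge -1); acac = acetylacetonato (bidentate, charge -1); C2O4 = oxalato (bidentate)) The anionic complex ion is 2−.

(2,2'-bipyridine)(glycinato)bis(pyridine)vanadium(III) bis(acetylacetonato)oxalatozincate(II)

Both ions are complex: the cation is named first with the plain metal name, the anion second with the -ate form; each ion's ligands are alphabetised independently.
The complex anion is given as 2−; its ligand charges sum to -4, so Zn = +2.
A 1:1 salt means the cation carries the equal and opposite charge, 2+.
Cation: ligand charges sum to -1; for the ion to be 2+, V = +3.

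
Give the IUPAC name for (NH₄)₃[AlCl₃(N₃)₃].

The 3 ammonium counter-ions carry a total charge of +3, so each complex ion is 3−.
Ligand charges: 3×chloro (-1 each), 3×azido (-1 each); total -6. So Al + (-6) = 3−, giving Al = +3.
Ligands are named alphabetically: azido before chloro.
The complex ion is anionic, so aluminium takes the -ate form aluminate(III).

ammonium triazidotrichloroaluminate(III)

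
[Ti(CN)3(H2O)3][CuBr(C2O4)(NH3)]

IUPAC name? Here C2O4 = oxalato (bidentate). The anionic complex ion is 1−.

The complex anion is given as 1−; its ligand charges sum to -3, so Cu = +2.
A 1:1 salt means the cation carries the equal and opposite charge, 1+.
Cation: ligand charges sum to -3; for the ion to be 1+, Ti = +4.

triaquatricyanotitanium(IV) amminebromooxalatocuprate(II)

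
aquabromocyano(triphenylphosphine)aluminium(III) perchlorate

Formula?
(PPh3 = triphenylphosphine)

[AlBr(CN)(H2O)(PPh3)]ClO4

Ligands: 1 bromo (Br, -1), 1 triphenylphosphine (PPh3, neutral), 1 cyano (CN, -1), 1 aqua (H2O, neutral). Ligand charge sum = -2.
Charge balance with perchlorate (-1) requires 1 complex ion per 1 perchlorate.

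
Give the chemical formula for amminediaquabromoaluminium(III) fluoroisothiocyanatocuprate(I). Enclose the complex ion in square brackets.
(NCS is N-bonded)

Cation [Al…]: ligand charges -1, Al(III) ⇒ ion charge 2+.
Anion [Cu…]: ligand charges -2, Cu(I) ⇒ ion charge 1−.
One 2+ cation requires 2 of the 1− anion.

[AlBr(H2O)2(NH3)][CuF(NCS)]2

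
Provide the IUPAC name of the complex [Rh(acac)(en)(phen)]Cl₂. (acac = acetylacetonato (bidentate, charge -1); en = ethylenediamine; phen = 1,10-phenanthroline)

The 2 chloride counter-ions carry a total charge of -2, so each complex ion is 2+.
Ligand charges: 1×acetylacetonato (-1 each), 1×ethylenediamine (neutral), 1×1,10-phenanthroline (neutral); total -1. So Rh + (-1) = 2+, giving Rh = +3.
Ligands are named alphabetically: acetylacetonato before ethylenediamine before phenanthroline.

(acetylacetonato)(ethylenediamine)(1,10-phenanthroline)rhodium(III) chloride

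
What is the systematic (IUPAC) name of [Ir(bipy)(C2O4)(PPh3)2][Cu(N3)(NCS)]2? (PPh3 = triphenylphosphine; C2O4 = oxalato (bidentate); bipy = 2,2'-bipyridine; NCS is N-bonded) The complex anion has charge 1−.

(2,2'-bipyridine)oxalatobis(triphenylphosphine)iridium(IV) azidoisothiocyanatocuprate(I)

Both ions are complex: the cation is named first with the plain metal name, the anion second with the -ate form; each ion's ligands are alphabetised independently.
The complex anion is given as 1−; its ligand charges sum to -2, so Cu = +1.
With 2 anions per cation, the cation must be 2×1 = 2+.
Cation: ligand charges sum to -2; for the ion to be 2+, Ir = +4.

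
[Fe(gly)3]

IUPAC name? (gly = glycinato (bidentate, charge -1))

There is no counter-ion, so the complex is neutral overall.
Ligand charges: 3×glycinato (-1 each); total -3. So Fe + (-3) = 0, giving Fe = +3.

tris(glycinato)iron(III)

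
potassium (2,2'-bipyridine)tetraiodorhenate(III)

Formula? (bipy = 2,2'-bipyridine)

Ligands: 4 iodo (I, -1), 1 2,2'-bipyridine (bipy, neutral). Ligand charge sum = -4.
With Re in oxidation state +3, the complex ion is [Re...]^1−.
Charge balance with potassium (+1) requires 1 complex ion per 1 potassium.

K[Re(bipy)I4]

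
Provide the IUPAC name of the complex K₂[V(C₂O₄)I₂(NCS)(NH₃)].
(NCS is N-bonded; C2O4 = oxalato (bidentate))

The 2 potassium counter-ions carry a total charge of +2, so each complex ion is 2−.
Ligand charges: 2×iodo (-1 each), 1×isothiocyanato (-1 each), 1×oxalato (-2 each), 1×ammine (neutral); total -5. So V + (-5) = 2−, giving V = +3.
Ligands are named alphabetically: ammine before iodo before isothiocyanato before oxalato.
The complex ion is anionic, so vanadium takes the -ate form vanadate(III).

potassium amminediiodoisothiocyanatooxalatovanadate(III)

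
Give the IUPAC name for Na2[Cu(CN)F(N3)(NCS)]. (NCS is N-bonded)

sodium azidocyanofluoroisothiocyanatocuprate(II)

The 2 sodium counter-ions carry a total charge of +2, so each complex ion is 2−.
Ligand charges: 1×fluoro (-1 each), 1×azido (-1 each), 1×isothiocyanato (-1 each), 1×cyano (-1 each); total -4. So Cu + (-4) = 2−, giving Cu = +2.
The complex ion is anionic, so copper takes the -ate form cuprate(II).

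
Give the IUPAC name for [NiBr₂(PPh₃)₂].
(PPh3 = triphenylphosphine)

dibromobis(triphenylphosphine)nickel(II)

There is no counter-ion, so the complex is neutral overall.
Ligand charges: 2×triphenylphosphine (neutral), 2×bromo (-1 each); total -2. So Ni + (-2) = 0, giving Ni = +2.
Ligands are named alphabetically: bromo before triphenylphosphine.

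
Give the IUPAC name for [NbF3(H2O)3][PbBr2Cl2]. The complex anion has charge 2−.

triaquatrifluoroniobium(V) dibromodichloroplumbate(II)

The complex anion is given as 2−; its ligand charges sum to -4, so Pb = +2.
A 1:1 salt means the cation carries the equal and opposite charge, 2+.
Cation: ligand charges sum to -3; for the ion to be 2+, Nb = +5.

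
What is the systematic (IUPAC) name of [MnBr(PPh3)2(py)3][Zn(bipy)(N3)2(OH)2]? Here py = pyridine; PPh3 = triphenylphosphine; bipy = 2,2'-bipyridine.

Both ions are complex: the cation is named first with the plain metal name, the anion second with the -ate form; each ion's ligands are alphabetised independently.
Zinc is always +2 in its complexes; the anion's ligand charges sum to -4, so the complex anion is 2−.
A 1:1 salt means the cation carries the equal and opposite charge, 2+.
Cation: ligand charges sum to -1; for the ion to be 2+, Mn = +3.

bromotris(pyridine)bis(triphenylphosphine)manganese(III) diazido(2,2'-bipyridine)dihydroxozincate(II)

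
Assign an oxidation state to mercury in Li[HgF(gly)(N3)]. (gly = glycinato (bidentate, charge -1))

1 lithium outside the brackets (+1 each) → the complex ion is 1−.
Ligand charges: 1×F = -1; 1×gly = -1; 1×N3 = -1; sum -3.
Hg + (-3) = 1− ⇒ Hg is +2.

+2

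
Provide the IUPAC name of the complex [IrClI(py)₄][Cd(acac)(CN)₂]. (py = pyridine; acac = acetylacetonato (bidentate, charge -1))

chloroiodotetrakis(pyridine)iridium(III) (acetylacetonato)dicyanocadmate(II)

Cadmium is always +2 in its complexes; the anion's ligand charges sum to -3, so the complex anion is 1−.
A 1:1 salt means the cation carries the equal and opposite charge, 1+.
Cation: ligand charges sum to -2; for the ion to be 1+, Ir = +3.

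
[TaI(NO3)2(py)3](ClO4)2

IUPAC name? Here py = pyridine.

iododinitratotris(pyridine)tantalum(V) perchlorate

The 2 perchlorate counter-ions carry a total charge of -2, so each complex ion is 2+.
Ligand charges: 1×iodo (-1 each), 2×nitrato (-1 each), 3×pyridine (neutral); total -3. So Ta + (-3) = 2+, giving Ta = +5.
Ligands are named alphabetically: iodo before nitrato before pyridine.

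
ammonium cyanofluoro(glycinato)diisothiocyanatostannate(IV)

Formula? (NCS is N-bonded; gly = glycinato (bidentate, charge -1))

NH4[Sn(CN)F(gly)(NCS)2]

Ligands: 2 isothiocyanato (NCS, -1), 1 glycinato (gly, -1), 1 cyano (CN, -1), 1 fluoro (F, -1). Ligand charge sum = -5.
Charge balance with ammonium (+1) requires 1 complex ion per 1 ammonium.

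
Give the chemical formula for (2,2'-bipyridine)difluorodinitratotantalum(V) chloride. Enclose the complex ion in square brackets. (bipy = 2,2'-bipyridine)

[Ta(bipy)F2(NO3)2]Cl

Ligands: 2 fluoro (F, -1), 2 nitrato (NO3, -1), 1 2,2'-bipyridine (bipy, neutral). Ligand charge sum = -4.
With Ta in oxidation state +5, the complex ion is [Ta...]^1+.
Charge balance with chloride (-1) requires 1 complex ion per 1 chloride.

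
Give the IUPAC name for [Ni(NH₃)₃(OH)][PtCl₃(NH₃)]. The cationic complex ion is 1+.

Both ions are complex: the cation is named first with the plain metal name, the anion second with the -ate form; each ion's ligands are alphabetised independently.
The complex cation is given as 1+; its ligand charges sum to -1, so Ni = +2.
A 1:1 salt means the anion carries the equal and opposite charge, 1−.
Anion: ligand charges sum to -3; for the ion to be 1−, Pt = +2.

triamminehydroxonickel(II) amminetrichloroplatinate(II)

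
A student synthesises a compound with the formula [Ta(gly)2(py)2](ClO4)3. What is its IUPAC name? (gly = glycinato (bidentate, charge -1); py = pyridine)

The 3 perchlorate counter-ions carry a total charge of -3, so each complex ion is 3+.
Ligand charges: 2×glycinato (-1 each), 2×pyridine (neutral); total -2. So Ta + (-2) = 3+, giving Ta = +5.
Ligands are named alphabetically: glycinato before pyridine.

bis(glycinato)bis(pyridine)tantalum(V) perchlorate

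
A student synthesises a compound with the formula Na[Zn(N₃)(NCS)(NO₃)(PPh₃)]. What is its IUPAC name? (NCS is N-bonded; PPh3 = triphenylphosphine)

The 1 sodium counter-ion carries a total charge of +1, so each complex ion is 1−.
Ligand charges: 1×isothiocyanato (-1 each), 1×nitrato (-1 each), 1×azido (-1 each), 1×triphenylphosphine (neutral); total -3. So Zn + (-3) = 1−, giving Zn = +2.
The complex ion is anionic, so zinc takes the -ate form zincate(II).

sodium azidoisothiocyanatonitrato(triphenylphosphine)zincate(II)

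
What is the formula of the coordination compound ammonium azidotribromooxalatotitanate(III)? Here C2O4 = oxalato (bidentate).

(NH4)3[TiBr3(C2O4)(N3)]

Ligands: 1 oxalato (C2O4, -2), 1 azido (N3, -1), 3 bromo (Br, -1). Ligand charge sum = -6.
With Ti in oxidation state +3, the complex ion is [Ti...]^3−.
Charge balance with ammonium (+1) requires 1 complex ion per 3 ammonium.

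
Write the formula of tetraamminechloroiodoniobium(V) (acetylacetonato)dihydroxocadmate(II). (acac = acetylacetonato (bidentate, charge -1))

Cation [Nb…]: ligand charges -2, Nb(V) ⇒ ion charge 3+.
Anion [Cd…]: ligand charges -3, Cd(II) ⇒ ion charge 1−.
One 3+ cation requires 3 of the 1− anion.

[NbClI(NH3)4][Cd(acac)(OH)2]3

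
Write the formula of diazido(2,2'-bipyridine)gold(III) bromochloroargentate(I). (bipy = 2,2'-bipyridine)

[Au(bipy)(N3)2][AgBrCl]

Cation [Au…]: ligand charges -2, Au(III) ⇒ ion charge 1+.
Anion [Ag…]: ligand charges -2, Ag(I) ⇒ ion charge 1−.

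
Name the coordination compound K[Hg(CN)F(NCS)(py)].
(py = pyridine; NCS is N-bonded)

The 1 potassium counter-ion carries a total charge of +1, so each complex ion is 1−.
Ligand charges: 1×fluoro (-1 each), 1×pyridine (neutral), 1×cyano (-1 each), 1×isothiocyanato (-1 each); total -3. So Hg + (-3) = 1−, giving Hg = +2.
The complex ion is anionic, so mercury takes the -ate form mercurate(II).

potassium cyanofluoroisothiocyanato(pyridine)mercurate(II)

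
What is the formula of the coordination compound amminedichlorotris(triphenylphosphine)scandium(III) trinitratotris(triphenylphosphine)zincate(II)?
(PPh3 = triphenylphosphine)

[ScCl2(NH3)(PPh3)3][Zn(NO3)3(PPh3)3]

Cation [Sc…]: ligand charges -2, Sc(III) ⇒ ion charge 1+.
Anion [Zn…]: ligand charges -3, Zn(II) ⇒ ion charge 1−.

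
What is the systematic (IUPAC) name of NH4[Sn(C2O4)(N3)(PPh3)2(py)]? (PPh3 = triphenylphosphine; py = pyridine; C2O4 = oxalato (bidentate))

ammonium azidooxalato(pyridine)bis(triphenylphosphine)stannate(II)

The 1 ammonium counter-ion carries a total charge of +1, so each complex ion is 1−.
Ligand charges: 2×triphenylphosphine (neutral), 1×pyridine (neutral), 1×azido (-1 each), 1×oxalato (-2 each); total -3. So Sn + (-3) = 1−, giving Sn = +2.
The complex ion is anionic, so tin takes the -ate form stannate(II).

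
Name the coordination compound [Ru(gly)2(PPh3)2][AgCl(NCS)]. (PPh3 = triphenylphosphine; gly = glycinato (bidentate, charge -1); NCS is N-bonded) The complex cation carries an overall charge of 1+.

bis(glycinato)bis(triphenylphosphine)ruthenium(III) chloroisothiocyanatoargentate(I)

Both ions are complex: the cation is named first with the plain metal name, the anion second with the -ate form; each ion's ligands are alphabetised independently.
The complex cation is given as 1+; its ligand charges sum to -2, so Ru = +3.
A 1:1 salt means the anion carries the equal and opposite charge, 1−.
Anion: ligand charges sum to -2; for the ion to be 1−, Ag = +1.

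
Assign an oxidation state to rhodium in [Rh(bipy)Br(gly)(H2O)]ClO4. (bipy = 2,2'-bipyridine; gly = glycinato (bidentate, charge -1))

1 perchlorate outside the brackets (-1 each) → the complex ion is 1+.
Ligand charges: 1×H2O neutral; 1×bipy neutral; 1×gly = -1; 1×Br = -1; sum -2.
Rh + (-2) = 1+ ⇒ Rh is +3.

+3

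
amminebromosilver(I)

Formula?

Ligands: 1 ammine (NH3, neutral), 1 bromo (Br, -1). Ligand charge sum = -1.
With Ag in oxidation state +1, the complex ion is [Ag...].

[AgBr(NH3)]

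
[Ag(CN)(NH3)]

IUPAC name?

amminecyanosilver(I)

There is no counter-ion, so the complex is neutral overall.
Ligand charges: 1×cyano (-1 each), 1×ammine (neutral); total -1. So Ag + (-1) = 0, giving Ag = +1.
Ligands are named alphabetically: ammine before cyano.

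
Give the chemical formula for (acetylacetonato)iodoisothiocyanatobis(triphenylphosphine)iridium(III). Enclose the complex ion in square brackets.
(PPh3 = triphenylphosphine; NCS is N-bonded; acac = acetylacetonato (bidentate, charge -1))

[Ir(acac)I(NCS)(PPh3)2]

Ligands: 2 triphenylphosphine (PPh3, neutral), 1 isothiocyanato (NCS, -1), 1 acetylacetonato (acac, -1), 1 iodo (I, -1). Ligand charge sum = -3.
With Ir in oxidation state +3, the complex ion is [Ir...].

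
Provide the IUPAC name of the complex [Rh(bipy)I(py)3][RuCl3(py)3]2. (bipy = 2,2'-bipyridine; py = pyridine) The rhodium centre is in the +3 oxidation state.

Both ions are complex: the cation is named first with the plain metal name, the anion second with the -ate form; each ion's ligands are alphabetised independently.
Rh is given as +3; the cation's ligand charges sum to -1, so the complex cation is 2+.
With 2 anions per cation, each anion must be 2/2 = 1−.
Anion: ligand charges sum to -3; for the ion to be 1−, Ru = +2.

(2,2'-bipyridine)iodotris(pyridine)rhodium(III) trichlorotris(pyridine)ruthenate(II)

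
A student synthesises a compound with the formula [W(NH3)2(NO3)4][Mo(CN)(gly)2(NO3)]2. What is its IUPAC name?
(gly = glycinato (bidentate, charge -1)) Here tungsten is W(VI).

diamminetetranitratotungsten(VI) cyanobis(glycinato)nitratomolybdate(III)

W is given as +6; the cation's ligand charges sum to -4, so the complex cation is 2+.
With 2 anions per cation, each anion must be 2/2 = 1−.
Anion: ligand charges sum to -4; for the ion to be 1−, Mo = +3.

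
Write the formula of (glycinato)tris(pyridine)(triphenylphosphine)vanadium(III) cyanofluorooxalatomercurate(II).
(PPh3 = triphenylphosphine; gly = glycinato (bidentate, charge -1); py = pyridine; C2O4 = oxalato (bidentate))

[V(gly)(PPh3)(py)3][Hg(C2O4)(CN)F]

Cation [V…]: ligand charges -1, V(III) ⇒ ion charge 2+.
Anion [Hg…]: ligand charges -4, Hg(II) ⇒ ion charge 2−.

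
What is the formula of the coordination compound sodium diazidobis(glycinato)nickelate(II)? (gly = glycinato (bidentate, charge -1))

Ligands: 2 glycinato (gly, -1), 2 azido (N3, -1). Ligand charge sum = -4.
Charge balance with sodium (+1) requires 1 complex ion per 2 sodium.

Na2[Ni(gly)2(N3)2]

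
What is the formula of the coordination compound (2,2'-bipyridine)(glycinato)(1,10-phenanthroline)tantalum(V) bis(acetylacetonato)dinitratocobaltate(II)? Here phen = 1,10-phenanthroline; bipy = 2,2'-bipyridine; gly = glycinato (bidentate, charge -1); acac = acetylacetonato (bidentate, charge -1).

Cation [Ta…]: ligand charges -1, Ta(V) ⇒ ion charge 4+.
Anion [Co…]: ligand charges -4, Co(II) ⇒ ion charge 2−.
One 4+ cation requires 2 of the 2− anion.

[Ta(bipy)(gly)(phen)][Co(acac)2(NO3)2]2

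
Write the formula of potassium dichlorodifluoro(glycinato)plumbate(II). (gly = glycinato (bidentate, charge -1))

K3[PbCl2F2(gly)]

Ligands: 2 fluoro (F, -1), 1 glycinato (gly, -1), 2 chloro (Cl, -1). Ligand charge sum = -5.
Charge balance with potassium (+1) requires 1 complex ion per 3 potassium.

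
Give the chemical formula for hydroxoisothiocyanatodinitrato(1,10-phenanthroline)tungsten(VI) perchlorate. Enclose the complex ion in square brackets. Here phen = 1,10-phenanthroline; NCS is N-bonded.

Ligands: 1 1,10-phenanthroline (phen, neutral), 1 isothiocyanato (NCS, -1), 2 nitrato (NO3, -1), 1 hydroxo (OH, -1). Ligand charge sum = -4.
Charge balance with perchlorate (-1) requires 1 complex ion per 2 perchlorate.

[W(NCS)(NO3)2(OH)(phen)](ClO4)2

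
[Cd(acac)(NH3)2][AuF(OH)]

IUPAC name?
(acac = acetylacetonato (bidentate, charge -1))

(acetylacetonato)diamminecadmium(II) fluorohydroxoaurate(I)

Both ions are complex: the cation is named first with the plain metal name, the anion second with the -ate form; each ion's ligands are alphabetised independently.
Cadmium is always +2 in its complexes; the cation's ligand charges sum to -1, so the complex cation is 1+.
A 1:1 salt means the anion carries the equal and opposite charge, 1−.
Anion: ligand charges sum to -2; for the ion to be 1−, Au = +1.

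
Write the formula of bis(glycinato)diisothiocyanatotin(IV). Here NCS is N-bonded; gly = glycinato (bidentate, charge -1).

[Sn(gly)2(NCS)2]

Ligands: 2 isothiocyanato (NCS, -1), 2 glycinato (gly, -1). Ligand charge sum = -4.
With Sn in oxidation state +4, the complex ion is [Sn...].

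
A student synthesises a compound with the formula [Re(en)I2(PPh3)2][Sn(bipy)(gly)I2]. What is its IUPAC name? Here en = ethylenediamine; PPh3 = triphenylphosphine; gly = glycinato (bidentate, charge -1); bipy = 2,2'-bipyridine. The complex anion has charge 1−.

(ethylenediamine)diiodobis(triphenylphosphine)rhenium(III) (2,2'-bipyridine)(glycinato)diiodostannate(II)

Both ions are complex: the cation is named first with the plain metal name, the anion second with the -ate form; each ion's ligands are alphabetised independently.
The complex anion is given as 1−; its ligand charges sum to -3, so Sn = +2.
A 1:1 salt means the cation carries the equal and opposite charge, 1+.
Cation: ligand charges sum to -2; for the ion to be 1+, Re = +3.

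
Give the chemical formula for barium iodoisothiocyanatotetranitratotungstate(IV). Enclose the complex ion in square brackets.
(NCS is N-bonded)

Ligands: 4 nitrato (NO3, -1), 1 isothiocyanato (NCS, -1), 1 iodo (I, -1). Ligand charge sum = -6.
Charge balance with barium (+2) requires 1 complex ion per 1 barium.

Ba[WI(NCS)(NO3)4]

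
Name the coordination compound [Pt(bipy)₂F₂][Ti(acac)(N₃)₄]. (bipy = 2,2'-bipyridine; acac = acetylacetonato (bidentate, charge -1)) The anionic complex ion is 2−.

bis(2,2'-bipyridine)difluoroplatinum(IV) (acetylacetonato)tetraazidotitanate(III)

Both ions are complex: the cation is named first with the plain metal name, the anion second with the -ate form; each ion's ligands are alphabetised independently.
The complex anion is given as 2−; its ligand charges sum to -5, so Ti = +3.
A 1:1 salt means the cation carries the equal and opposite charge, 2+.
Cation: ligand charges sum to -2; for the ion to be 2+, Pt = +4.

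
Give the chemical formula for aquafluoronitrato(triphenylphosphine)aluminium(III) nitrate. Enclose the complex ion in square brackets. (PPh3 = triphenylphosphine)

Ligands: 1 triphenylphosphine (PPh3, neutral), 1 fluoro (F, -1), 1 aqua (H2O, neutral), 1 nitrato (NO3, -1). Ligand charge sum = -2.
With Al in oxidation state +3, the complex ion is [Al...]^1+.
Charge balance with nitrate (-1) requires 1 complex ion per 1 nitrate.

[AlF(H2O)(NO3)(PPh3)]NO3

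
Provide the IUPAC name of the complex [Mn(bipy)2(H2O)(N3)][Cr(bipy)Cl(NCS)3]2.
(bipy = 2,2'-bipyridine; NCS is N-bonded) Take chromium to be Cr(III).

Both ions are complex: the cation is named first with the plain metal name, the anion second with the -ate form; each ion's ligands are alphabetised independently.
Cr is given as +3; the anion's ligand charges sum to -4, so the complex anion is 1−.
With 2 anions per cation, the cation must be 2×1 = 2+.
Cation: ligand charges sum to -1; for the ion to be 2+, Mn = +3.

aquaazidobis(2,2'-bipyridine)manganese(III) (2,2'-bipyridine)chlorotriisothiocyanatochromate(III)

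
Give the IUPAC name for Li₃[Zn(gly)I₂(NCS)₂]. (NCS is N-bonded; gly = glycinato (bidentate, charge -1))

The 3 lithium counter-ions carry a total charge of +3, so each complex ion is 3−.
Ligand charges: 2×iodo (-1 each), 2×isothiocyanato (-1 each), 1×glycinato (-1 each); total -5. So Zn + (-5) = 3−, giving Zn = +2.
Ligands are named alphabetically: glycinato before iodo before isothiocyanato.
The complex ion is anionic, so zinc takes the -ate form zincate(II).

lithium (glycinato)diiododiisothiocyanatozincate(II)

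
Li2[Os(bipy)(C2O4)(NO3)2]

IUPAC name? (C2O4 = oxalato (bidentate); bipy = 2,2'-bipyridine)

The 2 lithium counter-ions carry a total charge of +2, so each complex ion is 2−.
Ligand charges: 1×oxalato (-2 each), 1×2,2'-bipyridine (neutral), 2×nitrato (-1 each); total -4. So Os + (-4) = 2−, giving Os = +2.
The complex ion is anionic, so osmium takes the -ate form osmate(II).

lithium (2,2'-bipyridine)dinitratooxalatoosmate(II)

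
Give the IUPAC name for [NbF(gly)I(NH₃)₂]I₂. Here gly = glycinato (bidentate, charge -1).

The 2 iodide counter-ions carry a total charge of -2, so each complex ion is 2+.
Ligand charges: 1×glycinato (-1 each), 1×iodo (-1 each), 2×ammine (neutral), 1×fluoro (-1 each); total -3. So Nb + (-3) = 2+, giving Nb = +5.
Ligands are named alphabetically: ammine before fluoro before glycinato before iodo.

diamminefluoro(glycinato)iodoniobium(V) iodide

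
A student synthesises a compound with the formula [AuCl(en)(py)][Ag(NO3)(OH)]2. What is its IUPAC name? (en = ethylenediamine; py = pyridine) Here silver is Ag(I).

chloro(ethylenediamine)(pyridine)gold(III) hydroxonitratoargentate(I)

Both ions are complex: the cation is named first with the plain metal name, the anion second with the -ate form; each ion's ligands are alphabetised independently.
Ag is given as +1; the anion's ligand charges sum to -2, so the complex anion is 1−.
With 2 anions per cation, the cation must be 2×1 = 2+.
Cation: ligand charges sum to -1; for the ion to be 2+, Au = +3.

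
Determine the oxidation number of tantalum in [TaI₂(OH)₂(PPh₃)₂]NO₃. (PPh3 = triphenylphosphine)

+5

1 nitrate outside the brackets (-1 each) → the complex ion is 1+.
Ligand charges: 2×PPh3 neutral; 2×OH = -2; 2×I = -2; sum -4.
Ta + (-4) = 1+ ⇒ Ta is +5.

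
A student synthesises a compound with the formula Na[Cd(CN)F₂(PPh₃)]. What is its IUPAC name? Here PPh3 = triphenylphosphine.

sodium cyanodifluoro(triphenylphosphine)cadmate(II)

The 1 sodium counter-ion carries a total charge of +1, so each complex ion is 1−.
Ligand charges: 1×triphenylphosphine (neutral), 1×cyano (-1 each), 2×fluoro (-1 each); total -3. So Cd + (-3) = 1−, giving Cd = +2.
Ligands are named alphabetically: cyano before fluoro before triphenylphosphine.
The complex ion is anionic, so cadmium takes the -ate form cadmate(II).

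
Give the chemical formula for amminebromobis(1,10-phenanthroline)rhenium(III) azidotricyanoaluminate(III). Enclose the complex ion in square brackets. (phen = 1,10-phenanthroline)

Cation [Re…]: ligand charges -1, Re(III) ⇒ ion charge 2+.
Anion [Al…]: ligand charges -4, Al(III) ⇒ ion charge 1−.
One 2+ cation requires 2 of the 1− anion.

[ReBr(NH3)(phen)2][Al(CN)3(N3)]2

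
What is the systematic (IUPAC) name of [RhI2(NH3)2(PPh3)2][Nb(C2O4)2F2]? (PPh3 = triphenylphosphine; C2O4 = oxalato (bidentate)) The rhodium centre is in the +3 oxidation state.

Both ions are complex: the cation is named first with the plain metal name, the anion second with the -ate form; each ion's ligands are alphabetised independently.
Rh is given as +3; the cation's ligand charges sum to -2, so the complex cation is 1+.
A 1:1 salt means the anion carries the equal and opposite charge, 1−.
Anion: ligand charges sum to -6; for the ion to be 1−, Nb = +5.

diamminediiodobis(triphenylphosphine)rhodium(III) difluorodioxalatoniobate(V)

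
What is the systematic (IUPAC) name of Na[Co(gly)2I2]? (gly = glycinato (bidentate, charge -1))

The 1 sodium counter-ion carries a total charge of +1, so each complex ion is 1−.
Ligand charges: 2×glycinato (-1 each), 2×iodo (-1 each); total -4. So Co + (-4) = 1−, giving Co = +3.
The complex ion is anionic, so cobalt takes the -ate form cobaltate(III).

sodium bis(glycinato)diiodocobaltate(III)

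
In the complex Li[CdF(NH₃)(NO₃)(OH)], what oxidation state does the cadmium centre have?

+2

1 lithium outside the brackets (+1 each) → the complex ion is 1−.
Ligand charges: 1×OH = -1; 1×F = -1; 1×NO3 = -1; 1×NH3 neutral; sum -3.
Cd + (-3) = 1− ⇒ Cd is +2.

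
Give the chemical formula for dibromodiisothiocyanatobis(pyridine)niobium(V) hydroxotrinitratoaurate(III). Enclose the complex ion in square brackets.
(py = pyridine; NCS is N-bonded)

[NbBr2(NCS)2(py)2][Au(NO3)3(OH)]

Cation [Nb…]: ligand charges -4, Nb(V) ⇒ ion charge 1+.
Anion [Au…]: ligand charges -4, Au(III) ⇒ ion charge 1−.
One 1+ cation balances one 1− anion.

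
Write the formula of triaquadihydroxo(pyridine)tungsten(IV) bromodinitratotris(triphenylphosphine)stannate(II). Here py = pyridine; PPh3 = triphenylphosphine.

[W(H2O)3(OH)2(py)][SnBr(NO3)2(PPh3)3]2

Cation [W…]: ligand charges -2, W(IV) ⇒ ion charge 2+.
Anion [Sn…]: ligand charges -3, Sn(II) ⇒ ion charge 1−.
One 2+ cation requires 2 of the 1− anion.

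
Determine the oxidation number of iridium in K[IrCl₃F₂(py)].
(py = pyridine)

+4

1 potassium outside the brackets (+1 each) → the complex ion is 1−.
Ligand charges: 2×F = -2; 3×Cl = -3; 1×py neutral; sum -5.
Ir + (-5) = 1− ⇒ Ir is +4.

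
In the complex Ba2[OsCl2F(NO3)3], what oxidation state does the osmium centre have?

2 barium outside the brackets (+2 each) → the complex ion is 4−.
Ligand charges: 3×NO3 = -3; 1×F = -1; 2×Cl = -2; sum -6.
Os + (-6) = 4− ⇒ Os is +2.

+2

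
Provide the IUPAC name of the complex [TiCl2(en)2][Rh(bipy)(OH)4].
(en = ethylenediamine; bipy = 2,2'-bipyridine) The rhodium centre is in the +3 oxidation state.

Both ions are complex: the cation is named first with the plain metal name, the anion second with the -ate form; each ion's ligands are alphabetised independently.
Rh is given as +3; the anion's ligand charges sum to -4, so the complex anion is 1−.
A 1:1 salt means the cation carries the equal and opposite charge, 1+.
Cation: ligand charges sum to -2; for the ion to be 1+, Ti = +3.

dichlorobis(ethylenediamine)titanium(III) (2,2'-bipyridine)tetrahydroxorhodate(III)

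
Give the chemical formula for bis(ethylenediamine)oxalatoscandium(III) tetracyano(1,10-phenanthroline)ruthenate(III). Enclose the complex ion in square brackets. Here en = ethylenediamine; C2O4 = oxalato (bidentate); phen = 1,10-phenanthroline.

Cation [Sc…]: ligand charges -2, Sc(III) ⇒ ion charge 1+.
Anion [Ru…]: ligand charges -4, Ru(III) ⇒ ion charge 1−.
One 1+ cation balances one 1− anion.

[Sc(C2O4)(en)2][Ru(CN)4(phen)]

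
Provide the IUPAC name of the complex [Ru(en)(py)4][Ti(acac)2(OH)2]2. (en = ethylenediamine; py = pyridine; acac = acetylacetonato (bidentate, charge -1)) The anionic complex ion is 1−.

(ethylenediamine)tetrakis(pyridine)ruthenium(II) bis(acetylacetonato)dihydroxotitanate(III)

The complex anion is given as 1−; its ligand charges sum to -4, so Ti = +3.
With 2 anions per cation, the cation must be 2×1 = 2+.
Cation: ligand charges sum to 0; for the ion to be 2+, Ru = +2.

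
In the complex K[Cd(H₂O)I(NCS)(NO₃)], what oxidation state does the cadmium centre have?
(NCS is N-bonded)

1 potassium outside the brackets (+1 each) → the complex ion is 1−.
Ligand charges: 1×H2O neutral; 1×NCS = -1; 1×NO3 = -1; 1×I = -1; sum -3.
Cd + (-3) = 1− ⇒ Cd is +2.

+2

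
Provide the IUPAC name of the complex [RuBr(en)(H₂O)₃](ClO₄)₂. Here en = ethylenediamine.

The 2 perchlorate counter-ions carry a total charge of -2, so each complex ion is 2+.
Ligand charges: 1×bromo (-1 each), 1×ethylenediamine (neutral), 3×aqua (neutral); total -1. So Ru + (-1) = 2+, giving Ru = +3.
Ligands are named alphabetically: aqua before bromo before ethylenediamine.

triaquabromo(ethylenediamine)ruthenium(III) perchlorate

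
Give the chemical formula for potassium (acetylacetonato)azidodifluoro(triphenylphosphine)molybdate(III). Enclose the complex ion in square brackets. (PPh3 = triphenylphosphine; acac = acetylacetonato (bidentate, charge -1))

Ligands: 2 fluoro (F, -1), 1 triphenylphosphine (PPh3, neutral), 1 azido (N3, -1), 1 acetylacetonato (acac, -1). Ligand charge sum = -4.
With Mo in oxidation state +3, the complex ion is [Mo...]^1−.
Charge balance with potassium (+1) requires 1 complex ion per 1 potassium.

K[Mo(acac)F2(N3)(PPh3)]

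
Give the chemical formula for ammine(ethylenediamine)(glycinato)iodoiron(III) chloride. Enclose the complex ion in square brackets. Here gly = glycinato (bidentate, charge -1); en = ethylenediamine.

Ligands: 1 iodo (I, -1), 1 ammine (NH3, neutral), 1 glycinato (gly, -1), 1 ethylenediamine (en, neutral). Ligand charge sum = -2.
Charge balance with chloride (-1) requires 1 complex ion per 1 chloride.

[Fe(en)(gly)I(NH3)]Cl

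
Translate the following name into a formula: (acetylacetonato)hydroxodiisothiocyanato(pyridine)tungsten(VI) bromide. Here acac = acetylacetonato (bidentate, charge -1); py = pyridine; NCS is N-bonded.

[W(acac)(NCS)2(OH)(py)]Br2

Ligands: 1 hydroxo (OH, -1), 1 acetylacetonato (acac, -1), 1 pyridine (py, neutral), 2 isothiocyanato (NCS, -1). Ligand charge sum = -4.
With W in oxidation state +6, the complex ion is [W...]^2+.
Charge balance with bromide (-1) requires 1 complex ion per 2 bromide.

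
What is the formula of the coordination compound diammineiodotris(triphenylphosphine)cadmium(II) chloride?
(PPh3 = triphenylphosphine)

Ligands: 1 iodo (I, -1), 2 ammine (NH3, neutral), 3 triphenylphosphine (PPh3, neutral). Ligand charge sum = -1.
With Cd in oxidation state +2, the complex ion is [Cd...]^1+.
Charge balance with chloride (-1) requires 1 complex ion per 1 chloride.

[CdI(NH3)2(PPh3)3]Cl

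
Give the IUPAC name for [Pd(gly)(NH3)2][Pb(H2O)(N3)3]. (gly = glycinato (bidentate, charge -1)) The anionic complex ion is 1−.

diammine(glycinato)palladium(II) aquatriazidoplumbate(II)

Both ions are complex: the cation is named first with the plain metal name, the anion second with the -ate form; each ion's ligands are alphabetised independently.
The complex anion is given as 1−; its ligand charges sum to -3, so Pb = +2.
A 1:1 salt means the cation carries the equal and opposite charge, 1+.
Cation: ligand charges sum to -1; for the ion to be 1+, Pd = +2.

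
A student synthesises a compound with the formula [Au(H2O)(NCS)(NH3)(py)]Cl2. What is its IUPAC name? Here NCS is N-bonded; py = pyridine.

The 2 chloride counter-ions carry a total charge of -2, so each complex ion is 2+.
Ligand charges: 1×isothiocyanato (-1 each), 1×aqua (neutral), 1×pyridine (neutral), 1×ammine (neutral); total -1. So Au + (-1) = 2+, giving Au = +3.
Ligands are named alphabetically: ammine before aqua before isothiocyanato before pyridine.

ammineaquaisothiocyanato(pyridine)gold(III) chloride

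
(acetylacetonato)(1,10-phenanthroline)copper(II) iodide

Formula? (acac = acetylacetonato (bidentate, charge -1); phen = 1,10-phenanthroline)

Ligands: 1 acetylacetonato (acac, -1), 1 1,10-phenanthroline (phen, neutral). Ligand charge sum = -1.
Charge balance with iodide (-1) requires 1 complex ion per 1 iodide.

[Cu(acac)(phen)]I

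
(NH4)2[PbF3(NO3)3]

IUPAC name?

ammonium trifluorotrinitratoplumbate(IV)

The 2 ammonium counter-ions carry a total charge of +2, so each complex ion is 2−.
Ligand charges: 3×fluoro (-1 each), 3×nitrato (-1 each); total -6. So Pb + (-6) = 2−, giving Pb = +4.
Ligands are named alphabetically: fluoro before nitrato.
The complex ion is anionic, so lead takes the -ate form plumbate(IV).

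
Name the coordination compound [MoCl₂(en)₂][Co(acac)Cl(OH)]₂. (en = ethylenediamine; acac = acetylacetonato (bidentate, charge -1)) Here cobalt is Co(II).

dichlorobis(ethylenediamine)molybdenum(IV) (acetylacetonato)chlorohydroxocobaltate(II)

Both ions are complex: the cation is named first with the plain metal name, the anion second with the -ate form; each ion's ligands are alphabetised independently.
Co is given as +2; the anion's ligand charges sum to -3, so the complex anion is 1−.
With 2 anions per cation, the cation must be 2×1 = 2+.
Cation: ligand charges sum to -2; for the ion to be 2+, Mo = +4.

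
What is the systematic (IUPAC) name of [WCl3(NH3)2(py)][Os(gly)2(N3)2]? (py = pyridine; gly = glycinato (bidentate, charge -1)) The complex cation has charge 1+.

diamminetrichloro(pyridine)tungsten(IV) diazidobis(glycinato)osmate(III)

Both ions are complex: the cation is named first with the plain metal name, the anion second with the -ate form; each ion's ligands are alphabetised independently.
The complex cation is given as 1+; its ligand charges sum to -3, so W = +4.
A 1:1 salt means the anion carries the equal and opposite charge, 1−.
Anion: ligand charges sum to -4; for the ion to be 1−, Os = +3.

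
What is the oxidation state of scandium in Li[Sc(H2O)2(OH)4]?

1 lithium outside the brackets (+1 each) → the complex ion is 1−.
Ligand charges: 4×OH = -4; 2×H2O neutral; sum -4.
Sc + (-4) = 1− ⇒ Sc is +3.

+3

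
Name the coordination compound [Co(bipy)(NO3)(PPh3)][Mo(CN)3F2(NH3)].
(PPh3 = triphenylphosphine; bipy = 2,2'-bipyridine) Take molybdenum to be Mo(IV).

(2,2'-bipyridine)nitrato(triphenylphosphine)cobalt(II) amminetricyanodifluoromolybdate(IV)

Both ions are complex: the cation is named first with the plain metal name, the anion second with the -ate form; each ion's ligands are alphabetised independently.
Mo is given as +4; the anion's ligand charges sum to -5, so the complex anion is 1−.
A 1:1 salt means the cation carries the equal and opposite charge, 1+.
Cation: ligand charges sum to -1; for the ion to be 1+, Co = +2.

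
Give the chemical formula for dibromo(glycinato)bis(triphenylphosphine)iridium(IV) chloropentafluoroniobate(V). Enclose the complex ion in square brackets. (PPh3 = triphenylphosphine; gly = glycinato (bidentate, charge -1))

[IrBr2(gly)(PPh3)2][NbClF5]

Cation [Ir…]: ligand charges -3, Ir(IV) ⇒ ion charge 1+.
Anion [Nb…]: ligand charges -6, Nb(V) ⇒ ion charge 1−.
One 1+ cation balances one 1− anion.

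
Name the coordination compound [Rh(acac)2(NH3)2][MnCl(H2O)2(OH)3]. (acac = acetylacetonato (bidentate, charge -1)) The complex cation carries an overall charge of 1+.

bis(acetylacetonato)diamminerhodium(III) diaquachlorotrihydroxomanganate(III)

Both ions are complex: the cation is named first with the plain metal name, the anion second with the -ate form; each ion's ligands are alphabetised independently.
The complex cation is given as 1+; its ligand charges sum to -2, so Rh = +3.
A 1:1 salt means the anion carries the equal and opposite charge, 1−.
Anion: ligand charges sum to -4; for the ion to be 1−, Mn = +3.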